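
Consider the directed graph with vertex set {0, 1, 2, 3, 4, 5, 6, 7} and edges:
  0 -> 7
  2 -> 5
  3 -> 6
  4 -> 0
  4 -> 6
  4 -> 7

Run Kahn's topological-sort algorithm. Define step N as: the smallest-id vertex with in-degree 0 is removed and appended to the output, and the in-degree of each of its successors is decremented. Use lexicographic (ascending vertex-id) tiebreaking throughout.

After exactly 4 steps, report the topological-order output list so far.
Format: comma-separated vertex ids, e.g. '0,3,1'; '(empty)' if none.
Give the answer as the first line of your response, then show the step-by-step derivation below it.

1,2,3,4

step 1: output 1; order=[1]; indeg=(1,0,0,0,0,1,2,2)
step 2: output 2; order=[1,2]; indeg=(1,0,0,0,0,0,2,2)
step 3: output 3; order=[1,2,3]; indeg=(1,0,0,0,0,0,1,2)
step 4: output 4; order=[1,2,3,4]; indeg=(0,0,0,0,0,0,0,1)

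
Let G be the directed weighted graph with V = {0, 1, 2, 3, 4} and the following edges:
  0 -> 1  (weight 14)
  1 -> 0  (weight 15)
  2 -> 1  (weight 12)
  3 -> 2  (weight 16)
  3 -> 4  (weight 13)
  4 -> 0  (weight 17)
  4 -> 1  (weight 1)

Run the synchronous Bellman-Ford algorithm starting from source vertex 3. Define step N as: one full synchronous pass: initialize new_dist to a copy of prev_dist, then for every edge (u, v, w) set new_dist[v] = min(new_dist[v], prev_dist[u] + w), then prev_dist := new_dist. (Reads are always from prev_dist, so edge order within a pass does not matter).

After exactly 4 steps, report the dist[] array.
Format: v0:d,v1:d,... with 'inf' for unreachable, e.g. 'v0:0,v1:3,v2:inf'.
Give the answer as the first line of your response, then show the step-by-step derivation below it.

v0:29,v1:14,v2:16,v3:0,v4:13

step 1: dist = v0:inf,v1:inf,v2:16,v3:0,v4:13
step 2: dist = v0:30,v1:14,v2:16,v3:0,v4:13
step 3: dist = v0:29,v1:14,v2:16,v3:0,v4:13
step 4: dist = v0:29,v1:14,v2:16,v3:0,v4:13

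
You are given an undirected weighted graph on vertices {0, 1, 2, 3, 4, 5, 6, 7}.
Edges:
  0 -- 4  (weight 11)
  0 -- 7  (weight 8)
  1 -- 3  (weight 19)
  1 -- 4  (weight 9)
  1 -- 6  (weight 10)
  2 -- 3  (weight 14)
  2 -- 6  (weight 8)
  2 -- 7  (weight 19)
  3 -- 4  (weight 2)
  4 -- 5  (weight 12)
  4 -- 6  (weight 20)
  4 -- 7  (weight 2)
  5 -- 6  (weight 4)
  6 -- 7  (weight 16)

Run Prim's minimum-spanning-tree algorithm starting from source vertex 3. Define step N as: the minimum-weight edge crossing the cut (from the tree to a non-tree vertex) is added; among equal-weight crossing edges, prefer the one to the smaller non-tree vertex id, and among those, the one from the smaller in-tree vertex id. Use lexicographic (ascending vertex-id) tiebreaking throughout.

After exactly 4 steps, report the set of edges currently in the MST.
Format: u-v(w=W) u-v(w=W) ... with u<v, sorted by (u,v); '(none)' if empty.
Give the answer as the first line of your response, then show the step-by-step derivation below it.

0-7(w=8) 1-4(w=9) 3-4(w=2) 4-7(w=2)

step 1: add edge 3-4 (w=2); MST = {3-4(w=2)}
step 2: add edge 4-7 (w=2); MST = {3-4(w=2) 4-7(w=2)}
step 3: add edge 0-7 (w=8); MST = {0-7(w=8) 3-4(w=2) 4-7(w=2)}
step 4: add edge 1-4 (w=9); MST = {0-7(w=8) 1-4(w=9) 3-4(w=2) 4-7(w=2)}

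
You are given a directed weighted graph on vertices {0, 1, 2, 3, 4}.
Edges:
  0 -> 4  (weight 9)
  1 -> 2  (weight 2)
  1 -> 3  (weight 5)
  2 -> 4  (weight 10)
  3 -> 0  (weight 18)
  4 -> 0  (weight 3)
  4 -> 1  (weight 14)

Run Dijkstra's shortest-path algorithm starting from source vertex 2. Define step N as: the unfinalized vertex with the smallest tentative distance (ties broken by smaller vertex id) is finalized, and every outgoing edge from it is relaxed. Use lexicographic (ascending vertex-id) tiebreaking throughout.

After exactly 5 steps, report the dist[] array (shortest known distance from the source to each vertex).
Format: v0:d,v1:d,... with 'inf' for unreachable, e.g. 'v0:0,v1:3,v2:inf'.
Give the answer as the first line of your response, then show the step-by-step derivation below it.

v0:13,v1:24,v2:0,v3:29,v4:10

step 1: dist = v0:inf,v1:inf,v2:0,v3:inf,v4:10
step 2: dist = v0:13,v1:24,v2:0,v3:inf,v4:10
step 3: dist = v0:13,v1:24,v2:0,v3:inf,v4:10
step 4: dist = v0:13,v1:24,v2:0,v3:29,v4:10
step 5: dist = v0:13,v1:24,v2:0,v3:29,v4:10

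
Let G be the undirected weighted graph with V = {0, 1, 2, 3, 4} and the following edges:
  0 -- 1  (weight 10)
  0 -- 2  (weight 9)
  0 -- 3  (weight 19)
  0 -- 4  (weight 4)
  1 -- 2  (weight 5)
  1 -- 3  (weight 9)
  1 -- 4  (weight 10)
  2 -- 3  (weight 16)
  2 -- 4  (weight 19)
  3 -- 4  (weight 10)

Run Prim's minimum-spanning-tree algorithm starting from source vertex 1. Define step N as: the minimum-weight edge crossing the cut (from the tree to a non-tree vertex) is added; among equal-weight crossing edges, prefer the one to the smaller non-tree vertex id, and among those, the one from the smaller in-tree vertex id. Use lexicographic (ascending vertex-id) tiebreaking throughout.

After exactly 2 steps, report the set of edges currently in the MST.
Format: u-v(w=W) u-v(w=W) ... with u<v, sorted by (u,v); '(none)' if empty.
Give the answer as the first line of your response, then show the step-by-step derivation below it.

0-2(w=9) 1-2(w=5)

step 1: add edge 1-2 (w=5); MST = {1-2(w=5)}
step 2: add edge 0-2 (w=9); MST = {0-2(w=9) 1-2(w=5)}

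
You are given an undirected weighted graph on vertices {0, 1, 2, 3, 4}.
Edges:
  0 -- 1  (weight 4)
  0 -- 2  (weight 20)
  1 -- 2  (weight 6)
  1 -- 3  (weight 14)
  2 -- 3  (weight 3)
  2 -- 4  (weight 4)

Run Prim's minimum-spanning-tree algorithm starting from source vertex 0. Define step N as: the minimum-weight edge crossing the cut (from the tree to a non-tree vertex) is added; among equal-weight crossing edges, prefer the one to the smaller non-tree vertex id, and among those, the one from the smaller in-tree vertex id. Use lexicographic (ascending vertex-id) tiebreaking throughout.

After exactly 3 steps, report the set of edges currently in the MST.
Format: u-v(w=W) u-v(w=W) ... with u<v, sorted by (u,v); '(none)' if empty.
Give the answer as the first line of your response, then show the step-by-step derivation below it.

0-1(w=4) 1-2(w=6) 2-3(w=3)

step 1: add edge 0-1 (w=4); MST = {0-1(w=4)}
step 2: add edge 1-2 (w=6); MST = {0-1(w=4) 1-2(w=6)}
step 3: add edge 2-3 (w=3); MST = {0-1(w=4) 1-2(w=6) 2-3(w=3)}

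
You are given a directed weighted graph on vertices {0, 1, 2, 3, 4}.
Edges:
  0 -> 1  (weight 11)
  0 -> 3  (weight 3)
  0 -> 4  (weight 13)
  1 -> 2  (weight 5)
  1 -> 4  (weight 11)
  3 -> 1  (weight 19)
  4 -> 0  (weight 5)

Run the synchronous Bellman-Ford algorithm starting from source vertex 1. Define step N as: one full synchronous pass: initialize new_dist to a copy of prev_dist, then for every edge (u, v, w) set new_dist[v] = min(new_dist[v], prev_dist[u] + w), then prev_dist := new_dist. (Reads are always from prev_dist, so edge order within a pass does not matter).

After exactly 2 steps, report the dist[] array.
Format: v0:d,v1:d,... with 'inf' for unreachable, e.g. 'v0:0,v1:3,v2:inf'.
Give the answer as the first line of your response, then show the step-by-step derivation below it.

v0:16,v1:0,v2:5,v3:inf,v4:11

step 1: dist = v0:inf,v1:0,v2:5,v3:inf,v4:11
step 2: dist = v0:16,v1:0,v2:5,v3:inf,v4:11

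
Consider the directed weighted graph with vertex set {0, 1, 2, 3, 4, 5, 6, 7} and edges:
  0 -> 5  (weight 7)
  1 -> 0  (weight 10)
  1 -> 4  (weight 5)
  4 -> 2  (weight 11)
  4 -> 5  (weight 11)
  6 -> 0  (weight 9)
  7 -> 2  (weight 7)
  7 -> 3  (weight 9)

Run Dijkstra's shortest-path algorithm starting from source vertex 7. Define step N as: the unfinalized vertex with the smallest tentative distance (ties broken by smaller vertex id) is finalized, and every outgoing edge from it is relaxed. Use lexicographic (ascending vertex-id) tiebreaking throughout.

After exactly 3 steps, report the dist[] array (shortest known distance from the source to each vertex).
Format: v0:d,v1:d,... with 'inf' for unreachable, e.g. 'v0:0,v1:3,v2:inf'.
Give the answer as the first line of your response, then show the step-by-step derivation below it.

v0:inf,v1:inf,v2:7,v3:9,v4:inf,v5:inf,v6:inf,v7:0

step 1: dist = v0:inf,v1:inf,v2:7,v3:9,v4:inf,v5:inf,v6:inf,v7:0
step 2: dist = v0:inf,v1:inf,v2:7,v3:9,v4:inf,v5:inf,v6:inf,v7:0
step 3: dist = v0:inf,v1:inf,v2:7,v3:9,v4:inf,v5:inf,v6:inf,v7:0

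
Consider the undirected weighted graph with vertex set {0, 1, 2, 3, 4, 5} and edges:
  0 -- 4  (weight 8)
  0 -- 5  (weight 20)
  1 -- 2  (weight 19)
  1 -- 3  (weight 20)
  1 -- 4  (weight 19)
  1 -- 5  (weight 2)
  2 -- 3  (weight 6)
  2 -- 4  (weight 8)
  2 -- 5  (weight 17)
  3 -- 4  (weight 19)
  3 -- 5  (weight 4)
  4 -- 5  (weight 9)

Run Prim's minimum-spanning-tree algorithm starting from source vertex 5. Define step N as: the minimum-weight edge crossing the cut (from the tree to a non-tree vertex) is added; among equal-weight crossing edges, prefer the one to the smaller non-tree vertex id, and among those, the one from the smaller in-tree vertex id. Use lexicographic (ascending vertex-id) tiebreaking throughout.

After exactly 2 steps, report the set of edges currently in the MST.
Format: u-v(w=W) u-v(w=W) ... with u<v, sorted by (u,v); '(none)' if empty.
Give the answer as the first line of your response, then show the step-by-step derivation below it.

1-5(w=2) 3-5(w=4)

step 1: add edge 1-5 (w=2); MST = {1-5(w=2)}
step 2: add edge 3-5 (w=4); MST = {1-5(w=2) 3-5(w=4)}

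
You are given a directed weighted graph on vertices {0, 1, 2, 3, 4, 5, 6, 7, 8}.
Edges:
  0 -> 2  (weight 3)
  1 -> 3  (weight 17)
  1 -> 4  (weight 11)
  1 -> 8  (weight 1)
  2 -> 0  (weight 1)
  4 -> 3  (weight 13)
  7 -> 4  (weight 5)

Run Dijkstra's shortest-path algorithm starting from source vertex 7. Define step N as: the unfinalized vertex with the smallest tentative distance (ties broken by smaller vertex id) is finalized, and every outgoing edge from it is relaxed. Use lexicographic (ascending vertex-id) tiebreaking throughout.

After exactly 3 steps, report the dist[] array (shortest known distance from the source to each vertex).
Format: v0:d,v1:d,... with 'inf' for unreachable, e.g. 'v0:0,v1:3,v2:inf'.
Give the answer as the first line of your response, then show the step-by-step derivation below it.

v0:inf,v1:inf,v2:inf,v3:18,v4:5,v5:inf,v6:inf,v7:0,v8:inf

step 1: dist = v0:inf,v1:inf,v2:inf,v3:inf,v4:5,v5:inf,v6:inf,v7:0,v8:inf
step 2: dist = v0:inf,v1:inf,v2:inf,v3:18,v4:5,v5:inf,v6:inf,v7:0,v8:inf
step 3: dist = v0:inf,v1:inf,v2:inf,v3:18,v4:5,v5:inf,v6:inf,v7:0,v8:inf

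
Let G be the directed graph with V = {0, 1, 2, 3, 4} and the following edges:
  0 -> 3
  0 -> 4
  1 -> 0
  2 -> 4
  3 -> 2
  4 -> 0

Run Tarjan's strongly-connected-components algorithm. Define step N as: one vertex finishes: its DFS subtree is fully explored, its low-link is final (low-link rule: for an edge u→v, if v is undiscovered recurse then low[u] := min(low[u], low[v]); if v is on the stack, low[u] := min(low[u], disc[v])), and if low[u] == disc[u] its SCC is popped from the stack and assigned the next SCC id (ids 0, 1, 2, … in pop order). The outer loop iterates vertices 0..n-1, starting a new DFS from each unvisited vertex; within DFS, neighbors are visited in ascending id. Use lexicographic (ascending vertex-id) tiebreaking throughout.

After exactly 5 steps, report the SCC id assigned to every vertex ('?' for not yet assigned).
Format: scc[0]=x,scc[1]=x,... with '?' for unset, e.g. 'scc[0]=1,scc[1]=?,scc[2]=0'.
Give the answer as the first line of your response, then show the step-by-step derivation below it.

scc[0]=0,scc[1]=1,scc[2]=0,scc[3]=0,scc[4]=0

step 1: low=(low[0]=0,low[1]=?,low[2]=2,low[3]=1,low[4]=0); scc=(scc[0]=?,scc[1]=?,scc[2]=?,scc[3]=?,scc[4]=?)
step 2: low=(low[0]=0,low[1]=?,low[2]=0,low[3]=1,low[4]=0); scc=(scc[0]=?,scc[1]=?,scc[2]=?,scc[3]=?,scc[4]=?)
step 3: low=(low[0]=0,low[1]=?,low[2]=0,low[3]=0,low[4]=0); scc=(scc[0]=?,scc[1]=?,scc[2]=?,scc[3]=?,scc[4]=?)
step 4: low=(low[0]=0,low[1]=?,low[2]=0,low[3]=0,low[4]=0); scc=(scc[0]=0,scc[1]=?,scc[2]=0,scc[3]=0,scc[4]=0)
step 5: low=(low[0]=0,low[1]=4,low[2]=0,low[3]=0,low[4]=0); scc=(scc[0]=0,scc[1]=1,scc[2]=0,scc[3]=0,scc[4]=0)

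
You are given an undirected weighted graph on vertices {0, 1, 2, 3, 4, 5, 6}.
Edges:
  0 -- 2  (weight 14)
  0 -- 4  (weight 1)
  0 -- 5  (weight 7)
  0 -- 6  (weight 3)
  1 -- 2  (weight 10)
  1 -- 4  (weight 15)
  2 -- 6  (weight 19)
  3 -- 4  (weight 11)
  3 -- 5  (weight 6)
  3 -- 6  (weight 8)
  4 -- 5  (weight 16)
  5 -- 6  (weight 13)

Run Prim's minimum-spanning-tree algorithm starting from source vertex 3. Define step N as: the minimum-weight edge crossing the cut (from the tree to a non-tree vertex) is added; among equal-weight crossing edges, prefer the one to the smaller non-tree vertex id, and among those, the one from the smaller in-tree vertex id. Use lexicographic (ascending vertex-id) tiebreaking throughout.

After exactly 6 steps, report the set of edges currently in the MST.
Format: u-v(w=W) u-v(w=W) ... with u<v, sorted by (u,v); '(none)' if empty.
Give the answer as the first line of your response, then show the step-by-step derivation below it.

0-2(w=14) 0-4(w=1) 0-5(w=7) 0-6(w=3) 1-2(w=10) 3-5(w=6)

step 1: add edge 3-5 (w=6); MST = {3-5(w=6)}
step 2: add edge 0-5 (w=7); MST = {0-5(w=7) 3-5(w=6)}
step 3: add edge 0-4 (w=1); MST = {0-4(w=1) 0-5(w=7) 3-5(w=6)}
step 4: add edge 0-6 (w=3); MST = {0-4(w=1) 0-5(w=7) 0-6(w=3) 3-5(w=6)}
step 5: add edge 0-2 (w=14); MST = {0-2(w=14) 0-4(w=1) 0-5(w=7) 0-6(w=3) 3-5(w=6)}
step 6: add edge 1-2 (w=10); MST = {0-2(w=14) 0-4(w=1) 0-5(w=7) 0-6(w=3) 1-2(w=10) 3-5(w=6)}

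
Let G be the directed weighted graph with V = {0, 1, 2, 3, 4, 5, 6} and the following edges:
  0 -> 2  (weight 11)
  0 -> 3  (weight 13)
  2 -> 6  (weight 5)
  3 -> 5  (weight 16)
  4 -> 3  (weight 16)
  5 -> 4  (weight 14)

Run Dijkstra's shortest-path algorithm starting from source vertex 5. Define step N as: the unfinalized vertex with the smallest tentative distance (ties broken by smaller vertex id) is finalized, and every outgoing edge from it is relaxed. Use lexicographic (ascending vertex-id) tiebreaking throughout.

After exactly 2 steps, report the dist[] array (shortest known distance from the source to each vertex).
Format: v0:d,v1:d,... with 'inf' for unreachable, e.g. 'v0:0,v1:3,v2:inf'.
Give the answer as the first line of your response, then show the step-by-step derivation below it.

v0:inf,v1:inf,v2:inf,v3:30,v4:14,v5:0,v6:inf

step 1: dist = v0:inf,v1:inf,v2:inf,v3:inf,v4:14,v5:0,v6:inf
step 2: dist = v0:inf,v1:inf,v2:inf,v3:30,v4:14,v5:0,v6:inf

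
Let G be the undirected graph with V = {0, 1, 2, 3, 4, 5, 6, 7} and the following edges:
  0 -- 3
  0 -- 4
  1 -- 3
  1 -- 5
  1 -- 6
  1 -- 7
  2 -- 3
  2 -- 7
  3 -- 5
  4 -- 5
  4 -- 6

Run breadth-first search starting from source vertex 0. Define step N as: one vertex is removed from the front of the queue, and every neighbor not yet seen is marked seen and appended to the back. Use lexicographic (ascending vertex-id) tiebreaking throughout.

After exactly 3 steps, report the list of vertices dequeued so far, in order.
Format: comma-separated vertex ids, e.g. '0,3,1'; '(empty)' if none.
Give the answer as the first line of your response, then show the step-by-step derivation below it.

0,3,4

step 1: dequeue 0; queue=[3,4]; order=0
step 2: dequeue 3; queue=[4,1,2,5]; order=0,3
step 3: dequeue 4; queue=[1,2,5,6]; order=0,3,4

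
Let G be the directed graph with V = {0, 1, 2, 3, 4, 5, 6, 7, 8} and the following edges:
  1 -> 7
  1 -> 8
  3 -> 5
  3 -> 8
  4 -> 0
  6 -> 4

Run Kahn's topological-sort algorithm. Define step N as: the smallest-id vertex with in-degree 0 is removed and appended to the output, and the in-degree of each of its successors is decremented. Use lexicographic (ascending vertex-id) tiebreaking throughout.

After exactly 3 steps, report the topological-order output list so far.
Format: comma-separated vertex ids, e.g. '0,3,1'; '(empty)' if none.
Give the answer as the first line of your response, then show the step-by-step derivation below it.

1,2,3

step 1: output 1; order=[1]; indeg=(1,0,0,0,1,1,0,0,1)
step 2: output 2; order=[1,2]; indeg=(1,0,0,0,1,1,0,0,1)
step 3: output 3; order=[1,2,3]; indeg=(1,0,0,0,1,0,0,0,0)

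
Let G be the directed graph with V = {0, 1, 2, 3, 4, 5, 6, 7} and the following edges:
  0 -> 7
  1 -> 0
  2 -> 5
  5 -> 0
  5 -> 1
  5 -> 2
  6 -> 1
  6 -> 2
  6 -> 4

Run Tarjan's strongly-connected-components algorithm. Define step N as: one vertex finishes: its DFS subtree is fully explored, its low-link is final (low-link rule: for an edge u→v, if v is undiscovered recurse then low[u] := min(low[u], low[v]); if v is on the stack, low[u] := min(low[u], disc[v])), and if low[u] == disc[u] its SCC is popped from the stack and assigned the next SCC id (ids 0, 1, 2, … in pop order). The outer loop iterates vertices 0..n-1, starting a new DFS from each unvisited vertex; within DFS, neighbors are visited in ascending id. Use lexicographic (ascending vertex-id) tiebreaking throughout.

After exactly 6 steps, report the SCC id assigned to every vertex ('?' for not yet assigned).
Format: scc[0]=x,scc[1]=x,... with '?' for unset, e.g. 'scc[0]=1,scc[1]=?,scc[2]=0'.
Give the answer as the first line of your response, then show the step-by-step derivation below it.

scc[0]=1,scc[1]=2,scc[2]=3,scc[3]=4,scc[4]=?,scc[5]=3,scc[6]=?,scc[7]=0

step 1: low=(low[0]=0,low[1]=?,low[2]=?,low[3]=?,low[4]=?,low[5]=?,low[6]=?,low[7]=1); scc=(scc[0]=?,scc[1]=?,scc[2]=?,scc[3]=?,scc[4]=?,scc[5]=?,scc[6]=?,scc[7]=0)
step 2: low=(low[0]=0,low[1]=?,low[2]=?,low[3]=?,low[4]=?,low[5]=?,low[6]=?,low[7]=1); scc=(scc[0]=1,scc[1]=?,scc[2]=?,scc[3]=?,scc[4]=?,scc[5]=?,scc[6]=?,scc[7]=0)
step 3: low=(low[0]=0,low[1]=2,low[2]=?,low[3]=?,low[4]=?,low[5]=?,low[6]=?,low[7]=1); scc=(scc[0]=1,scc[1]=2,scc[2]=?,scc[3]=?,scc[4]=?,scc[5]=?,scc[6]=?,scc[7]=0)
step 4: low=(low[0]=0,low[1]=2,low[2]=3,low[3]=?,low[4]=?,low[5]=3,low[6]=?,low[7]=1); scc=(scc[0]=1,scc[1]=2,scc[2]=?,scc[3]=?,scc[4]=?,scc[5]=?,scc[6]=?,scc[7]=0)
step 5: low=(low[0]=0,low[1]=2,low[2]=3,low[3]=?,low[4]=?,low[5]=3,low[6]=?,low[7]=1); scc=(scc[0]=1,scc[1]=2,scc[2]=3,scc[3]=?,scc[4]=?,scc[5]=3,scc[6]=?,scc[7]=0)
step 6: low=(low[0]=0,low[1]=2,low[2]=3,low[3]=5,low[4]=?,low[5]=3,low[6]=?,low[7]=1); scc=(scc[0]=1,scc[1]=2,scc[2]=3,scc[3]=4,scc[4]=?,scc[5]=3,scc[6]=?,scc[7]=0)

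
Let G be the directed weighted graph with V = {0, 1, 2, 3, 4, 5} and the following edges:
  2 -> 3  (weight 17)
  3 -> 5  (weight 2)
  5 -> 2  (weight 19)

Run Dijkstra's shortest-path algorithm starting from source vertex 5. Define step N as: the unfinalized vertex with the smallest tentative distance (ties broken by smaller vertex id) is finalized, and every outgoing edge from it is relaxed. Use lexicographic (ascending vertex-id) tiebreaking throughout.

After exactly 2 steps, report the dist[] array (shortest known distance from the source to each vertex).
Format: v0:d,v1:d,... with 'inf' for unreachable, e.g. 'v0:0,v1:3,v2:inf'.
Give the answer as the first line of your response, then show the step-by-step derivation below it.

v0:inf,v1:inf,v2:19,v3:36,v4:inf,v5:0

step 1: dist = v0:inf,v1:inf,v2:19,v3:inf,v4:inf,v5:0
step 2: dist = v0:inf,v1:inf,v2:19,v3:36,v4:inf,v5:0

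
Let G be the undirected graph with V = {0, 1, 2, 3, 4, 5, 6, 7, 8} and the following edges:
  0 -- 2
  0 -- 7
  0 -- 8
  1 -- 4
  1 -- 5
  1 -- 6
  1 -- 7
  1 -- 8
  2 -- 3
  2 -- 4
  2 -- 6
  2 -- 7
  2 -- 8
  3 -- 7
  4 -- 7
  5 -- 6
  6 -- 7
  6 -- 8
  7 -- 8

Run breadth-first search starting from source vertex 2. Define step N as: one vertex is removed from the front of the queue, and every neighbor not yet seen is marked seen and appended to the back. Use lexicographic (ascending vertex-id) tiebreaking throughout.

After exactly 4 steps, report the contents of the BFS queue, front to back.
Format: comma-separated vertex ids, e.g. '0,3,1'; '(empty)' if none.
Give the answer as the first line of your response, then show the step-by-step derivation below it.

6,7,8,1

step 1: dequeue 2; queue=[0,3,4,6,7,8]; order=2
step 2: dequeue 0; queue=[3,4,6,7,8]; order=2,0
step 3: dequeue 3; queue=[4,6,7,8]; order=2,0,3
step 4: dequeue 4; queue=[6,7,8,1]; order=2,0,3,4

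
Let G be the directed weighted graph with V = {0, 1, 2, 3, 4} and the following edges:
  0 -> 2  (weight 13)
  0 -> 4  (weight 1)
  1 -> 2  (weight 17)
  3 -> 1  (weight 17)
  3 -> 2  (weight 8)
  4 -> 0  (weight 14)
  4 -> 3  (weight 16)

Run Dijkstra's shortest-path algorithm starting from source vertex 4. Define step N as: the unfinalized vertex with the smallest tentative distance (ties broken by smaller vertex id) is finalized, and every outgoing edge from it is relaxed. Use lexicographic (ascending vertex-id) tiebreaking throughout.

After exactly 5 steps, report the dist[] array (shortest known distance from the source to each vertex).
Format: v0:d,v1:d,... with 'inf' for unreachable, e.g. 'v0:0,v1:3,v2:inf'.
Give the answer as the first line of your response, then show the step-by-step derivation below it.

v0:14,v1:33,v2:24,v3:16,v4:0

step 1: dist = v0:14,v1:inf,v2:inf,v3:16,v4:0
step 2: dist = v0:14,v1:inf,v2:27,v3:16,v4:0
step 3: dist = v0:14,v1:33,v2:24,v3:16,v4:0
step 4: dist = v0:14,v1:33,v2:24,v3:16,v4:0
step 5: dist = v0:14,v1:33,v2:24,v3:16,v4:0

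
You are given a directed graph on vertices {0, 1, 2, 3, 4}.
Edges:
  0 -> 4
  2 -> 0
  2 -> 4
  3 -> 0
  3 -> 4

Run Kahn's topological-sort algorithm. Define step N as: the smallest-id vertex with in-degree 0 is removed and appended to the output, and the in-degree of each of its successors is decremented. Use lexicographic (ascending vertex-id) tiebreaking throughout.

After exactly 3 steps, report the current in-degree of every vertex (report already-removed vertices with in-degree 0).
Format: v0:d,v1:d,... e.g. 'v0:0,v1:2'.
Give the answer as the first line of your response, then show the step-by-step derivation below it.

v0:0,v1:0,v2:0,v3:0,v4:1

step 1: output 1; order=[1]; indeg=(2,0,0,0,3)
step 2: output 2; order=[1,2]; indeg=(1,0,0,0,2)
step 3: output 3; order=[1,2,3]; indeg=(0,0,0,0,1)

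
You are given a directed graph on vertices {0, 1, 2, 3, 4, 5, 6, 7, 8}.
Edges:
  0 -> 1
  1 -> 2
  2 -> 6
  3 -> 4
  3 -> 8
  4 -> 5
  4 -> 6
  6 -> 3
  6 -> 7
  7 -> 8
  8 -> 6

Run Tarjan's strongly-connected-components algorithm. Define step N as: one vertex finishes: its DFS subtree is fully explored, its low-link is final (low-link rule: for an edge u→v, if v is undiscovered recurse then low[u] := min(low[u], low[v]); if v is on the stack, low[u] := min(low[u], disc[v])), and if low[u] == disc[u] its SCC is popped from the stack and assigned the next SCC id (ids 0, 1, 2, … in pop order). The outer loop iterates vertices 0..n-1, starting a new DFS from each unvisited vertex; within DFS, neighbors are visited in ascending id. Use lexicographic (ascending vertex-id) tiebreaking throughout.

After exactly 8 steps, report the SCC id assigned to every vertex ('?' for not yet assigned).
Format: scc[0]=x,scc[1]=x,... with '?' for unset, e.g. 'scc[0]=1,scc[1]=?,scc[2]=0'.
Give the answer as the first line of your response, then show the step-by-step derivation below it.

scc[0]=?,scc[1]=3,scc[2]=2,scc[3]=1,scc[4]=1,scc[5]=0,scc[6]=1,scc[7]=1,scc[8]=1

step 1: low=(low[0]=0,low[1]=1,low[2]=2,low[3]=4,low[4]=5,low[5]=6,low[6]=3,low[7]=?,low[8]=?); scc=(scc[0]=?,scc[1]=?,scc[2]=?,scc[3]=?,scc[4]=?,scc[5]=0,scc[6]=?,scc[7]=?,scc[8]=?)
step 2: low=(low[0]=0,low[1]=1,low[2]=2,low[3]=4,low[4]=3,low[5]=6,low[6]=3,low[7]=?,low[8]=?); scc=(scc[0]=?,scc[1]=?,scc[2]=?,scc[3]=?,scc[4]=?,scc[5]=0,scc[6]=?,scc[7]=?,scc[8]=?)
step 3: low=(low[0]=0,low[1]=1,low[2]=2,low[3]=3,low[4]=3,low[5]=6,low[6]=3,low[7]=?,low[8]=3); scc=(scc[0]=?,scc[1]=?,scc[2]=?,scc[3]=?,scc[4]=?,scc[5]=0,scc[6]=?,scc[7]=?,scc[8]=?)
step 4: low=(low[0]=0,low[1]=1,low[2]=2,low[3]=3,low[4]=3,low[5]=6,low[6]=3,low[7]=?,low[8]=3); scc=(scc[0]=?,scc[1]=?,scc[2]=?,scc[3]=?,scc[4]=?,scc[5]=0,scc[6]=?,scc[7]=?,scc[8]=?)
step 5: low=(low[0]=0,low[1]=1,low[2]=2,low[3]=3,low[4]=3,low[5]=6,low[6]=3,low[7]=7,low[8]=3); scc=(scc[0]=?,scc[1]=?,scc[2]=?,scc[3]=?,scc[4]=?,scc[5]=0,scc[6]=?,scc[7]=?,scc[8]=?)
step 6: low=(low[0]=0,low[1]=1,low[2]=2,low[3]=3,low[4]=3,low[5]=6,low[6]=3,low[7]=7,low[8]=3); scc=(scc[0]=?,scc[1]=?,scc[2]=?,scc[3]=1,scc[4]=1,scc[5]=0,scc[6]=1,scc[7]=1,scc[8]=1)
step 7: low=(low[0]=0,low[1]=1,low[2]=2,low[3]=3,low[4]=3,low[5]=6,low[6]=3,low[7]=7,low[8]=3); scc=(scc[0]=?,scc[1]=?,scc[2]=2,scc[3]=1,scc[4]=1,scc[5]=0,scc[6]=1,scc[7]=1,scc[8]=1)
step 8: low=(low[0]=0,low[1]=1,low[2]=2,low[3]=3,low[4]=3,low[5]=6,low[6]=3,low[7]=7,low[8]=3); scc=(scc[0]=?,scc[1]=3,scc[2]=2,scc[3]=1,scc[4]=1,scc[5]=0,scc[6]=1,scc[7]=1,scc[8]=1)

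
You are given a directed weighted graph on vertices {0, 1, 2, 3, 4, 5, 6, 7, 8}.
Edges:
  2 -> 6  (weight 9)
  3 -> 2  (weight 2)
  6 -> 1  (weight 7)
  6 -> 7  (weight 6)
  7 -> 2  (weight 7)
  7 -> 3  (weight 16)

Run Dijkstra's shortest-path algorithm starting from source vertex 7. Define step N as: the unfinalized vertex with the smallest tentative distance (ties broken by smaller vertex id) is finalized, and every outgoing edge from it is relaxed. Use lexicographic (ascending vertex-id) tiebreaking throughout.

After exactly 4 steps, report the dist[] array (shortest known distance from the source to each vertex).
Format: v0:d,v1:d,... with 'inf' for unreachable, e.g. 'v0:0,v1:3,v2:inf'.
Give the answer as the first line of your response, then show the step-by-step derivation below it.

v0:inf,v1:23,v2:7,v3:16,v4:inf,v5:inf,v6:16,v7:0,v8:inf

step 1: dist = v0:inf,v1:inf,v2:7,v3:16,v4:inf,v5:inf,v6:inf,v7:0,v8:inf
step 2: dist = v0:inf,v1:inf,v2:7,v3:16,v4:inf,v5:inf,v6:16,v7:0,v8:inf
step 3: dist = v0:inf,v1:inf,v2:7,v3:16,v4:inf,v5:inf,v6:16,v7:0,v8:inf
step 4: dist = v0:inf,v1:23,v2:7,v3:16,v4:inf,v5:inf,v6:16,v7:0,v8:inf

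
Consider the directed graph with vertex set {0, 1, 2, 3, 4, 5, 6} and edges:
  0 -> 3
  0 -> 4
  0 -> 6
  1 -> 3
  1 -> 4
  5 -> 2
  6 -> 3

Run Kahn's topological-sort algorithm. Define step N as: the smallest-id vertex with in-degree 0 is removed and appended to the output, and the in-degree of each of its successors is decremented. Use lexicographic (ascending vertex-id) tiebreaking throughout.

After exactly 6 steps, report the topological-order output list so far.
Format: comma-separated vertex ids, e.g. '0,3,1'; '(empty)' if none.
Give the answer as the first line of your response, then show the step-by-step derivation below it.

0,1,4,5,2,6

step 1: output 0; order=[0]; indeg=(0,0,1,2,1,0,0)
step 2: output 1; order=[0,1]; indeg=(0,0,1,1,0,0,0)
step 3: output 4; order=[0,1,4]; indeg=(0,0,1,1,0,0,0)
step 4: output 5; order=[0,1,4,5]; indeg=(0,0,0,1,0,0,0)
step 5: output 2; order=[0,1,4,5,2]; indeg=(0,0,0,1,0,0,0)
step 6: output 6; order=[0,1,4,5,2,6]; indeg=(0,0,0,0,0,0,0)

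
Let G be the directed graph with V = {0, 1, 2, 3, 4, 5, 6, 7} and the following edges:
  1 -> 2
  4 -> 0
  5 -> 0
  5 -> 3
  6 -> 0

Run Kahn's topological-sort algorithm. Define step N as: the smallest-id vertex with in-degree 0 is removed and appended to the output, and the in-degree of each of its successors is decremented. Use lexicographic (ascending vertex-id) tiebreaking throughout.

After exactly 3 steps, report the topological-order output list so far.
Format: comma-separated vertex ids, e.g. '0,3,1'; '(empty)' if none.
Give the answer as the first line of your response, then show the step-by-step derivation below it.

1,2,4

step 1: output 1; order=[1]; indeg=(3,0,0,1,0,0,0,0)
step 2: output 2; order=[1,2]; indeg=(3,0,0,1,0,0,0,0)
step 3: output 4; order=[1,2,4]; indeg=(2,0,0,1,0,0,0,0)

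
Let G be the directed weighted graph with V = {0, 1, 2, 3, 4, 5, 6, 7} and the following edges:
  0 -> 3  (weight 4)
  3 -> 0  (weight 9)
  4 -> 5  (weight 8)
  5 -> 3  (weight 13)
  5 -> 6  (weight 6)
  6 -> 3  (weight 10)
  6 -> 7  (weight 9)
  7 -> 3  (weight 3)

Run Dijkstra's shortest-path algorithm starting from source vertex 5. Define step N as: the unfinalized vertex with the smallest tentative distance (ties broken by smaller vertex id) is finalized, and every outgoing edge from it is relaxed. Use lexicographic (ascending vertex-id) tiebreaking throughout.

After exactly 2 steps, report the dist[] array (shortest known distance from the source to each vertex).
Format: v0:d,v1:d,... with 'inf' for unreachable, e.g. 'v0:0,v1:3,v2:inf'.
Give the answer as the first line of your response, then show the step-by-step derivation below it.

v0:inf,v1:inf,v2:inf,v3:13,v4:inf,v5:0,v6:6,v7:15

step 1: dist = v0:inf,v1:inf,v2:inf,v3:13,v4:inf,v5:0,v6:6,v7:inf
step 2: dist = v0:inf,v1:inf,v2:inf,v3:13,v4:inf,v5:0,v6:6,v7:15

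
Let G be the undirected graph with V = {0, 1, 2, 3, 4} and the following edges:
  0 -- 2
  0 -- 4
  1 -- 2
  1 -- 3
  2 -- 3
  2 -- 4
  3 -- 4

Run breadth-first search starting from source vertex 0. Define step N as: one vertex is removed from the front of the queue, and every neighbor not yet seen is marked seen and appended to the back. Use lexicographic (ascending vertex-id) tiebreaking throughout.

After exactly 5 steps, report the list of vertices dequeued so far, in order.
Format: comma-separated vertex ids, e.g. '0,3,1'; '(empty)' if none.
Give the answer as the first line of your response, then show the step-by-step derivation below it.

0,2,4,1,3

step 1: dequeue 0; queue=[2,4]; order=0
step 2: dequeue 2; queue=[4,1,3]; order=0,2
step 3: dequeue 4; queue=[1,3]; order=0,2,4
step 4: dequeue 1; queue=[3]; order=0,2,4,1
step 5: dequeue 3; queue=[(empty)]; order=0,2,4,1,3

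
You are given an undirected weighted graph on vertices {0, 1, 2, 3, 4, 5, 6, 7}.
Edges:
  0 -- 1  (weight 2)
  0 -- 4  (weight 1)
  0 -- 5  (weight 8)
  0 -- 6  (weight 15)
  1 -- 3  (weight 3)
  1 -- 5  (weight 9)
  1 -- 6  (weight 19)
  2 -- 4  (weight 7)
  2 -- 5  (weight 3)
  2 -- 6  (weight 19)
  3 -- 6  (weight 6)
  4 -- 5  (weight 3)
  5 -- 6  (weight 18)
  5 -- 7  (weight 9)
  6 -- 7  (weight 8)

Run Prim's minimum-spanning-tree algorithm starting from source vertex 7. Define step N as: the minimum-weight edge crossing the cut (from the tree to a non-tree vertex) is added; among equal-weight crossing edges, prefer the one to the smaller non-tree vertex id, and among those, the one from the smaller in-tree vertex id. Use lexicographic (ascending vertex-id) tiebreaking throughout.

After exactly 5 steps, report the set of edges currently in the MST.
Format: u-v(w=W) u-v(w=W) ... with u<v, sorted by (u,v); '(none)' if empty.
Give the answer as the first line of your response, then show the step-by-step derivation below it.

0-1(w=2) 0-4(w=1) 1-3(w=3) 3-6(w=6) 6-7(w=8)

step 1: add edge 6-7 (w=8); MST = {6-7(w=8)}
step 2: add edge 3-6 (w=6); MST = {3-6(w=6) 6-7(w=8)}
step 3: add edge 1-3 (w=3); MST = {1-3(w=3) 3-6(w=6) 6-7(w=8)}
step 4: add edge 0-1 (w=2); MST = {0-1(w=2) 1-3(w=3) 3-6(w=6) 6-7(w=8)}
step 5: add edge 0-4 (w=1); MST = {0-1(w=2) 0-4(w=1) 1-3(w=3) 3-6(w=6) 6-7(w=8)}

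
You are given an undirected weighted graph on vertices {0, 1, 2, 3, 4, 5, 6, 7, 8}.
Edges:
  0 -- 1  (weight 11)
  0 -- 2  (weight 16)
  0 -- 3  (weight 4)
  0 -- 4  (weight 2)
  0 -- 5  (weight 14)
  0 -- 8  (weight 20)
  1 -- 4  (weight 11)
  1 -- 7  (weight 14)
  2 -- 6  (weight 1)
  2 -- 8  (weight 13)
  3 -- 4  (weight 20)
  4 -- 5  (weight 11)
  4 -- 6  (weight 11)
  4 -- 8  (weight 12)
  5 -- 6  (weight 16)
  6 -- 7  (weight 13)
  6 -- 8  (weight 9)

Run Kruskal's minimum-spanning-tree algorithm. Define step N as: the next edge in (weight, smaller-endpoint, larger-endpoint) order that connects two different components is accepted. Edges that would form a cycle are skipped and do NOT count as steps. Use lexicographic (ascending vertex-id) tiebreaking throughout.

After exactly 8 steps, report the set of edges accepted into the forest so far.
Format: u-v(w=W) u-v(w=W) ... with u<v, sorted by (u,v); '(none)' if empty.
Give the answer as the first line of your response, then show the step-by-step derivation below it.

0-1(w=11) 0-3(w=4) 0-4(w=2) 2-6(w=1) 4-5(w=11) 4-6(w=11) 6-7(w=13) 6-8(w=9)

step 1: add edge 2-6 (w=1); MST = {2-6(w=1)}
step 2: add edge 0-4 (w=2); MST = {0-4(w=2) 2-6(w=1)}
step 3: add edge 0-3 (w=4); MST = {0-3(w=4) 0-4(w=2) 2-6(w=1)}
step 4: add edge 6-8 (w=9); MST = {0-3(w=4) 0-4(w=2) 2-6(w=1) 6-8(w=9)}
step 5: add edge 0-1 (w=11); MST = {0-1(w=11) 0-3(w=4) 0-4(w=2) 2-6(w=1) 6-8(w=9)}
step 6: add edge 4-5 (w=11); MST = {0-1(w=11) 0-3(w=4) 0-4(w=2) 2-6(w=1) 4-5(w=11) 6-8(w=9)}
step 7: add edge 4-6 (w=11); MST = {0-1(w=11) 0-3(w=4) 0-4(w=2) 2-6(w=1) 4-5(w=11) 4-6(w=11) 6-8(w=9)}
step 8: add edge 6-7 (w=13); MST = {0-1(w=11) 0-3(w=4) 0-4(w=2) 2-6(w=1) 4-5(w=11) 4-6(w=11) 6-7(w=13) 6-8(w=9)}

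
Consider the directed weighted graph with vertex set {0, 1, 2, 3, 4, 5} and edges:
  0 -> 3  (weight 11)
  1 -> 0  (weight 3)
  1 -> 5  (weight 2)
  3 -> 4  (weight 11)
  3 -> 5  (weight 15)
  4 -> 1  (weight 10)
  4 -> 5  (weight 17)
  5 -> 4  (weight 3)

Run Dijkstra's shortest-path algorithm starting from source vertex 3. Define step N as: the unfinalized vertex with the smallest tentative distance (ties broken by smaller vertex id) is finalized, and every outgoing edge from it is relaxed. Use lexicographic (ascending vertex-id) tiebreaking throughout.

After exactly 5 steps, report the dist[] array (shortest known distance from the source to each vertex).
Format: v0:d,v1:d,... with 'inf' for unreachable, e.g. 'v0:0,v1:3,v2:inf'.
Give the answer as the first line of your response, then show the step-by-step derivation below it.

v0:24,v1:21,v2:inf,v3:0,v4:11,v5:15

step 1: dist = v0:inf,v1:inf,v2:inf,v3:0,v4:11,v5:15
step 2: dist = v0:inf,v1:21,v2:inf,v3:0,v4:11,v5:15
step 3: dist = v0:inf,v1:21,v2:inf,v3:0,v4:11,v5:15
step 4: dist = v0:24,v1:21,v2:inf,v3:0,v4:11,v5:15
step 5: dist = v0:24,v1:21,v2:inf,v3:0,v4:11,v5:15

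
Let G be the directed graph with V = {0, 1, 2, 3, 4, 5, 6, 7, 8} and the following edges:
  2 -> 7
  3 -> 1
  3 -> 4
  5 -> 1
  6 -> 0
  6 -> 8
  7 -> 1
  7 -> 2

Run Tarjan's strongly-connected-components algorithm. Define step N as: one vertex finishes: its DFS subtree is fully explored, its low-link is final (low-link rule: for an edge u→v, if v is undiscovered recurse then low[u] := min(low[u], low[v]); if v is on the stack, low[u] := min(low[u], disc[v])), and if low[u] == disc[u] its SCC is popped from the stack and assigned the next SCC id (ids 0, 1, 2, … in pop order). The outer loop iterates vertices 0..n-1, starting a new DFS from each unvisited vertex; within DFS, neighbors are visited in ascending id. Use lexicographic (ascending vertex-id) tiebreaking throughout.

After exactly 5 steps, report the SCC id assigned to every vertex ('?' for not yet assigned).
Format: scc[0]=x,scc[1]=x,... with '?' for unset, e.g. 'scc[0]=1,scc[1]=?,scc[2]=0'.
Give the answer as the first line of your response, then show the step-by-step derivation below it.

scc[0]=0,scc[1]=1,scc[2]=2,scc[3]=?,scc[4]=3,scc[5]=?,scc[6]=?,scc[7]=2,scc[8]=?

step 1: low=(low[0]=0,low[1]=?,low[2]=?,low[3]=?,low[4]=?,low[5]=?,low[6]=?,low[7]=?,low[8]=?); scc=(scc[0]=0,scc[1]=?,scc[2]=?,scc[3]=?,scc[4]=?,scc[5]=?,scc[6]=?,scc[7]=?,scc[8]=?)
step 2: low=(low[0]=0,low[1]=1,low[2]=?,low[3]=?,low[4]=?,low[5]=?,low[6]=?,low[7]=?,low[8]=?); scc=(scc[0]=0,scc[1]=1,scc[2]=?,scc[3]=?,scc[4]=?,scc[5]=?,scc[6]=?,scc[7]=?,scc[8]=?)
step 3: low=(low[0]=0,low[1]=1,low[2]=2,low[3]=?,low[4]=?,low[5]=?,low[6]=?,low[7]=2,low[8]=?); scc=(scc[0]=0,scc[1]=1,scc[2]=?,scc[3]=?,scc[4]=?,scc[5]=?,scc[6]=?,scc[7]=?,scc[8]=?)
step 4: low=(low[0]=0,low[1]=1,low[2]=2,low[3]=?,low[4]=?,low[5]=?,low[6]=?,low[7]=2,low[8]=?); scc=(scc[0]=0,scc[1]=1,scc[2]=2,scc[3]=?,scc[4]=?,scc[5]=?,scc[6]=?,scc[7]=2,scc[8]=?)
step 5: low=(low[0]=0,low[1]=1,low[2]=2,low[3]=4,low[4]=5,low[5]=?,low[6]=?,low[7]=2,low[8]=?); scc=(scc[0]=0,scc[1]=1,scc[2]=2,scc[3]=?,scc[4]=3,scc[5]=?,scc[6]=?,scc[7]=2,scc[8]=?)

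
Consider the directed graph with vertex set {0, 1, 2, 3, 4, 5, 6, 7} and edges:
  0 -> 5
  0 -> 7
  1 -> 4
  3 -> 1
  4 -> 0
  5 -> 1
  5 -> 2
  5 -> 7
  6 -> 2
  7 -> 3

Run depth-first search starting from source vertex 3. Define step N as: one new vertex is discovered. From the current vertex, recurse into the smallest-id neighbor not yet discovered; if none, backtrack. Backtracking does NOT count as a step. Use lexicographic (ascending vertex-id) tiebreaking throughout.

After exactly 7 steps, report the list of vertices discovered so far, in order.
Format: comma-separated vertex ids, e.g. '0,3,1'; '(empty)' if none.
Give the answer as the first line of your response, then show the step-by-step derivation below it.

3,1,4,0,5,2,7

step 1: discover 3; path=3; order=3
step 2: discover 1; path=3>1; order=3,1
step 3: discover 4; path=3>1>4; order=3,1,4
step 4: discover 0; path=3>1>4>0; order=3,1,4,0
step 5: discover 5; path=3>1>4>0>5; order=3,1,4,0,5
step 6: discover 2; path=3>1>4>0>5>2; order=3,1,4,0,5,2
step 7: discover 7; path=3>1>4>0>5>7; order=3,1,4,0,5,2,7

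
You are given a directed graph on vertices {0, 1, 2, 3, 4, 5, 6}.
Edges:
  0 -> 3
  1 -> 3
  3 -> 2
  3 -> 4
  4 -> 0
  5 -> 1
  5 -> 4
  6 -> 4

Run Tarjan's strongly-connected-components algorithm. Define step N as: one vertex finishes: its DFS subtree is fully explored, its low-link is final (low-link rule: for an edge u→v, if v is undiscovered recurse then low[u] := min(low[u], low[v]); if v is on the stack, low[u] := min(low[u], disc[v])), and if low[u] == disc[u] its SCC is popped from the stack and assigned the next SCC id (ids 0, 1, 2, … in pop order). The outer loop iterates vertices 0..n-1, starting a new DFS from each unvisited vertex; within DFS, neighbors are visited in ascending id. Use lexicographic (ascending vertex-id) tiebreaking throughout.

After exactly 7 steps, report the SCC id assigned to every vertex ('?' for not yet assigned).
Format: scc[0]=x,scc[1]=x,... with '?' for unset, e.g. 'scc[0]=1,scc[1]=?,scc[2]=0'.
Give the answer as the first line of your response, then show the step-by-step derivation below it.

scc[0]=1,scc[1]=2,scc[2]=0,scc[3]=1,scc[4]=1,scc[5]=3,scc[6]=4

step 1: low=(low[0]=0,low[1]=?,low[2]=2,low[3]=1,low[4]=?,low[5]=?,low[6]=?); scc=(scc[0]=?,scc[1]=?,scc[2]=0,scc[3]=?,scc[4]=?,scc[5]=?,scc[6]=?)
step 2: low=(low[0]=0,low[1]=?,low[2]=2,low[3]=1,low[4]=0,low[5]=?,low[6]=?); scc=(scc[0]=?,scc[1]=?,scc[2]=0,scc[3]=?,scc[4]=?,scc[5]=?,scc[6]=?)
step 3: low=(low[0]=0,low[1]=?,low[2]=2,low[3]=0,low[4]=0,low[5]=?,low[6]=?); scc=(scc[0]=?,scc[1]=?,scc[2]=0,scc[3]=?,scc[4]=?,scc[5]=?,scc[6]=?)
step 4: low=(low[0]=0,low[1]=?,low[2]=2,low[3]=0,low[4]=0,low[5]=?,low[6]=?); scc=(scc[0]=1,scc[1]=?,scc[2]=0,scc[3]=1,scc[4]=1,scc[5]=?,scc[6]=?)
step 5: low=(low[0]=0,low[1]=4,low[2]=2,low[3]=0,low[4]=0,low[5]=?,low[6]=?); scc=(scc[0]=1,scc[1]=2,scc[2]=0,scc[3]=1,scc[4]=1,scc[5]=?,scc[6]=?)
step 6: low=(low[0]=0,low[1]=4,low[2]=2,low[3]=0,low[4]=0,low[5]=5,low[6]=?); scc=(scc[0]=1,scc[1]=2,scc[2]=0,scc[3]=1,scc[4]=1,scc[5]=3,scc[6]=?)
step 7: low=(low[0]=0,low[1]=4,low[2]=2,low[3]=0,low[4]=0,low[5]=5,low[6]=6); scc=(scc[0]=1,scc[1]=2,scc[2]=0,scc[3]=1,scc[4]=1,scc[5]=3,scc[6]=4)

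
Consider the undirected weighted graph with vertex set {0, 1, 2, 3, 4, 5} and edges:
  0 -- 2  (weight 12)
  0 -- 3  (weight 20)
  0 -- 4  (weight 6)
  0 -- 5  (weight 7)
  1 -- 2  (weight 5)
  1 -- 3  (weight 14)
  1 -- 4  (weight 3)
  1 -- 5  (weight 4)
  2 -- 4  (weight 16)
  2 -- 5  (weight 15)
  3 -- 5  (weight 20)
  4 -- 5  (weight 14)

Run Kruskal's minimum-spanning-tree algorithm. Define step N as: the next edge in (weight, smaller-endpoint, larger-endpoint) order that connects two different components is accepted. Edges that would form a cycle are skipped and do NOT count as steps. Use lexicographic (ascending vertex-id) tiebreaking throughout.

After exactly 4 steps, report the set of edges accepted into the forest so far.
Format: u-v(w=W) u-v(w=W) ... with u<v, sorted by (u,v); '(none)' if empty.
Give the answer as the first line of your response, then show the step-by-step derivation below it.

0-4(w=6) 1-2(w=5) 1-4(w=3) 1-5(w=4)

step 1: add edge 1-4 (w=3); MST = {1-4(w=3)}
step 2: add edge 1-5 (w=4); MST = {1-4(w=3) 1-5(w=4)}
step 3: add edge 1-2 (w=5); MST = {1-2(w=5) 1-4(w=3) 1-5(w=4)}
step 4: add edge 0-4 (w=6); MST = {0-4(w=6) 1-2(w=5) 1-4(w=3) 1-5(w=4)}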